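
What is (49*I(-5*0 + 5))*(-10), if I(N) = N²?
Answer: -12250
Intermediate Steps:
(49*I(-5*0 + 5))*(-10) = (49*(-5*0 + 5)²)*(-10) = (49*(0 + 5)²)*(-10) = (49*5²)*(-10) = (49*25)*(-10) = 1225*(-10) = -12250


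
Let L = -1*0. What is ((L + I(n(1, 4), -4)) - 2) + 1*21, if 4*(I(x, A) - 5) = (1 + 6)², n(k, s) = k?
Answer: 145/4 ≈ 36.250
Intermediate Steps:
L = 0
I(x, A) = 69/4 (I(x, A) = 5 + (1 + 6)²/4 = 5 + (¼)*7² = 5 + (¼)*49 = 5 + 49/4 = 69/4)
((L + I(n(1, 4), -4)) - 2) + 1*21 = ((0 + 69/4) - 2) + 1*21 = (69/4 - 2) + 21 = 61/4 + 21 = 145/4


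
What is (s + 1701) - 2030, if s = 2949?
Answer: 2620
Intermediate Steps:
(s + 1701) - 2030 = (2949 + 1701) - 2030 = 4650 - 2030 = 2620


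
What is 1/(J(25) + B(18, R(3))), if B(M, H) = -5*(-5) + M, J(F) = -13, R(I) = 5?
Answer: 1/30 ≈ 0.033333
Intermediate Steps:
B(M, H) = 25 + M
1/(J(25) + B(18, R(3))) = 1/(-13 + (25 + 18)) = 1/(-13 + 43) = 1/30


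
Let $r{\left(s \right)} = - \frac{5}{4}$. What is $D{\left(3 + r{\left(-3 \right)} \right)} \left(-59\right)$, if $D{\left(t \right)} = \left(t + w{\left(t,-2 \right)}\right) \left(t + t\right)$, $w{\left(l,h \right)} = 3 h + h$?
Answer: $\frac{10325}{8} \approx 1290.6$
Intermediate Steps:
$w{\left(l,h \right)} = 4 h$
$r{\left(s \right)} = - \frac{5}{4}$ ($r{\left(s \right)} = \left(-5\right) \frac{1}{4} = - \frac{5}{4}$)
$D{\left(t \right)} = 2 t \left(-8 + t\right)$ ($D{\left(t \right)} = \left(t + 4 \left(-2\right)\right) \left(t + t\right) = \left(t - 8\right) 2 t = \left(-8 + t\right) 2 t = 2 t \left(-8 + t\right)$)
$D{\left(3 + r{\left(-3 \right)} \right)} \left(-59\right) = 2 \left(3 - \frac{5}{4}\right) \left(-8 + \left(3 - \frac{5}{4}\right)\right) \left(-59\right) = 2 \cdot \frac{7}{4} \left(-8 + \frac{7}{4}\right) \left(-59\right) = 2 \cdot \frac{7}{4} \left(- \frac{25}{4}\right) \left(-59\right) = \left(- \frac{175}{8}\right) \left(-59\right) = \frac{10325}{8}$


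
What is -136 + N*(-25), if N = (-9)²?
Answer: -2161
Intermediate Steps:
N = 81
-136 + N*(-25) = -136 + 81*(-25) = -136 - 2025 = -2161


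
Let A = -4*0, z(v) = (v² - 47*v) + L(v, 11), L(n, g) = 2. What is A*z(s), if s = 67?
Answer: 0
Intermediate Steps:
z(v) = 2 + v² - 47*v (z(v) = (v² - 47*v) + 2 = 2 + v² - 47*v)
A = 0
A*z(s) = 0*(2 + 67² - 47*67) = 0*(2 + 4489 - 3149) = 0*1342 = 0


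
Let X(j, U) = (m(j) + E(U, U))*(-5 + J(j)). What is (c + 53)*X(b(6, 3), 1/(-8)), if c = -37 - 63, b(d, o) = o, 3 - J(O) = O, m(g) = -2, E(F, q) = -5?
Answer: -1645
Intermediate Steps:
J(O) = 3 - O
c = -100
X(j, U) = 14 + 7*j (X(j, U) = (-2 - 5)*(-5 + (3 - j)) = -7*(-2 - j) = 14 + 7*j)
(c + 53)*X(b(6, 3), 1/(-8)) = (-100 + 53)*(14 + 7*3) = -47*(14 + 21) = -47*35 = -1645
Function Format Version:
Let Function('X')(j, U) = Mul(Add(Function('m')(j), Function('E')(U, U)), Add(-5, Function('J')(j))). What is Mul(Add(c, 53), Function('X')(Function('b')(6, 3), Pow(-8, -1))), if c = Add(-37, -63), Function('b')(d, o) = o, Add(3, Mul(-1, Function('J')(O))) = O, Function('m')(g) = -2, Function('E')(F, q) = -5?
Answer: -1645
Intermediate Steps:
Function('J')(O) = Add(3, Mul(-1, O))
c = -100
Function('X')(j, U) = Add(14, Mul(7, j)) (Function('X')(j, U) = Mul(Add(-2, -5), Add(-5, Add(3, Mul(-1, j)))) = Mul(-7, Add(-2, Mul(-1, j))) = Add(14, Mul(7, j)))
Mul(Add(c, 53), Function('X')(Function('b')(6, 3), Pow(-8, -1))) = Mul(Add(-100, 53), Add(14, Mul(7, 3))) = Mul(-47, Add(14, 21)) = Mul(-47, 35) = -1645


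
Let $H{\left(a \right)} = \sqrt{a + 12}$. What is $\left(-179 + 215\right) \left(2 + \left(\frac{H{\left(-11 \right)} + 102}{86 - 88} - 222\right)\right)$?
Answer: $-9774$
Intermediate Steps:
$H{\left(a \right)} = \sqrt{12 + a}$
$\left(-179 + 215\right) \left(2 + \left(\frac{H{\left(-11 \right)} + 102}{86 - 88} - 222\right)\right) = \left(-179 + 215\right) \left(2 - \left(222 - \frac{\sqrt{12 - 11} + 102}{86 - 88}\right)\right) = 36 \left(2 - \left(222 - \frac{\sqrt{1} + 102}{-2}\right)\right) = 36 \left(2 - \left(222 - \left(1 + 102\right) \left(- \frac{1}{2}\right)\right)\right) = 36 \left(2 + \left(103 \left(- \frac{1}{2}\right) - 222\right)\right) = 36 \left(2 - \frac{547}{2}\right) = 36 \left(- \frac{543}{2}\right) = -9774$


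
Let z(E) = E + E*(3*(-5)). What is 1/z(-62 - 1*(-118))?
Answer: -1/784 ≈ -0.0012755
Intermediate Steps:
z(E) = -14*E (z(E) = E + E*(-15) = E - 15*E = -14*E)
1/z(-62 - 1*(-118)) = 1/(-14*(-62 - 1*(-118))) = 1/(-14*(-62 + 118)) = 1/(-14*56) = 1/(-784) = -1/784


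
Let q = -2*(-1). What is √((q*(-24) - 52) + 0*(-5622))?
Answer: 10*I ≈ 10.0*I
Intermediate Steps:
q = 2
√((q*(-24) - 52) + 0*(-5622)) = √((2*(-24) - 52) + 0*(-5622)) = √((-48 - 52) + 0) = √(-100 + 0) = √(-100) = 10*I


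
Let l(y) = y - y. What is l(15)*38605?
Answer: 0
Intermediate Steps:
l(y) = 0
l(15)*38605 = 0*38605 = 0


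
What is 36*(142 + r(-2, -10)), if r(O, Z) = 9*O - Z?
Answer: 4824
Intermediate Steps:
r(O, Z) = -Z + 9*O
36*(142 + r(-2, -10)) = 36*(142 + (-1*(-10) + 9*(-2))) = 36*(142 + (10 - 18)) = 36*(142 - 8) = 36*134 = 4824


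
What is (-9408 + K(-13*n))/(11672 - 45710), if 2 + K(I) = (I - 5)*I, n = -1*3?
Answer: 4042/17019 ≈ 0.23750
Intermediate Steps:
n = -3
K(I) = -2 + I*(-5 + I) (K(I) = -2 + (I - 5)*I = -2 + (-5 + I)*I = -2 + I*(-5 + I))
(-9408 + K(-13*n))/(11672 - 45710) = (-9408 + (-2 + (-13*(-3))**2 - (-65)*(-3)))/(11672 - 45710) = (-9408 + (-2 + 39**2 - 5*39))/(-34038) = (-9408 + (-2 + 1521 - 195))*(-1/34038) = (-9408 + 1324)*(-1/34038) = -8084*(-1/34038) = 4042/17019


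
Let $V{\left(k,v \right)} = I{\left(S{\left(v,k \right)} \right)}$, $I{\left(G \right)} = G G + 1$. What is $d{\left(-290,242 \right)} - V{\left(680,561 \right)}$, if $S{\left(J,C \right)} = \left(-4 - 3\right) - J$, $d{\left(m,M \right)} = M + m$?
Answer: $-322673$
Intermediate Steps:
$S{\left(J,C \right)} = -7 - J$
$I{\left(G \right)} = 1 + G^{2}$ ($I{\left(G \right)} = G^{2} + 1 = 1 + G^{2}$)
$V{\left(k,v \right)} = 1 + \left(-7 - v\right)^{2}$
$d{\left(-290,242 \right)} - V{\left(680,561 \right)} = \left(242 - 290\right) - \left(1 + \left(7 + 561\right)^{2}\right) = -48 - \left(1 + 568^{2}\right) = -48 - \left(1 + 322624\right) = -48 - 322625 = -322673$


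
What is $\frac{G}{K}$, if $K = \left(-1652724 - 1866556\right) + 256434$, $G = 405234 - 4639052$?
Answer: $\frac{2116909}{1631423} \approx 1.2976$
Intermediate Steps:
$G = -4233818$
$K = -3262846$ ($K = -3519280 + 256434 = -3262846$)
$\frac{G}{K} = - \frac{4233818}{-3262846} = \left(-4233818\right) \left(- \frac{1}{3262846}\right) = \frac{2116909}{1631423}$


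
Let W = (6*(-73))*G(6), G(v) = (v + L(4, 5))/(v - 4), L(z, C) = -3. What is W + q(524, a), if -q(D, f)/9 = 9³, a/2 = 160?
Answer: -7218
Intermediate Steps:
a = 320 (a = 2*160 = 320)
q(D, f) = -6561 (q(D, f) = -9*9³ = -9*729 = -6561)
G(v) = (-3 + v)/(-4 + v) (G(v) = (v - 3)/(v - 4) = (-3 + v)/(-4 + v))
W = -657 (W = (6*(-73))*((-3 + 6)/(-4 + 6)) = -438*3/2 = -657)
W + q(524, a) = -657 - 6561 = -7218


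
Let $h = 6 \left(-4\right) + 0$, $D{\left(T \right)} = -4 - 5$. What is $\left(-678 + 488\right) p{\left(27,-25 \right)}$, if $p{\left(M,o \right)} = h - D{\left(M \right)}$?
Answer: $2850$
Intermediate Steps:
$D{\left(T \right)} = -9$ ($D{\left(T \right)} = -4 - 5 = -9$)
$h = -24$ ($h = -24 + 0 = -24$)
$p{\left(M,o \right)} = -15$ ($p{\left(M,o \right)} = -24 - -9 = -24 + 9 = -15$)
$\left(-678 + 488\right) p{\left(27,-25 \right)} = \left(-678 + 488\right) \left(-15\right) = \left(-190\right) \left(-15\right) = 2850$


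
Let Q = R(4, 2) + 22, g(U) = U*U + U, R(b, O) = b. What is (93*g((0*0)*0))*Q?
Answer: 0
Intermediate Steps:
g(U) = U + U² (g(U) = U² + U = U + U²)
Q = 26 (Q = 4 + 22 = 26)
(93*g((0*0)*0))*Q = (93*(((0*0)*0)*(1 + (0*0)*0)))*26 = (93*((0*0)*(1 + 0*0)))*26 = (93*(0*(1 + 0)))*26 = (93*(0*1))*26 = (93*0)*26 = 0*26 = 0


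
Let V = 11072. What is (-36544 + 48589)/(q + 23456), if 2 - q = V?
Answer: 1095/1126 ≈ 0.97247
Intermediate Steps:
q = -11070 (q = 2 - 1*11072 = 2 - 11072 = -11070)
(-36544 + 48589)/(q + 23456) = (-36544 + 48589)/(-11070 + 23456) = 12045/12386 = 12045*(1/12386) = 1095/1126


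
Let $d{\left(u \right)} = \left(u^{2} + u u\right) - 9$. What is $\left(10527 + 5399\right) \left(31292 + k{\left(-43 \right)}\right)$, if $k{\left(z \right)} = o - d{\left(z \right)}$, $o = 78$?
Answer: $440847606$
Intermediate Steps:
$d{\left(u \right)} = -9 + 2 u^{2}$ ($d{\left(u \right)} = \left(u^{2} + u^{2}\right) - 9 = 2 u^{2} - 9 = -9 + 2 u^{2}$)
$k{\left(z \right)} = 87 - 2 z^{2}$ ($k{\left(z \right)} = 78 - \left(-9 + 2 z^{2}\right) = 87 - 2 z^{2}$)
$\left(10527 + 5399\right) \left(31292 + k{\left(-43 \right)}\right) = \left(10527 + 5399\right) \left(31292 + \left(87 - 2 \left(-43\right)^{2}\right)\right) = 15926 \left(31292 + \left(87 - 3698\right)\right) = 15926 \left(31292 - 3611\right) = 15926 \cdot 27681 = 440847606$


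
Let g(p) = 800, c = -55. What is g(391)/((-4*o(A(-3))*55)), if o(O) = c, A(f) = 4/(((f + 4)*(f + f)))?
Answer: 8/121 ≈ 0.066116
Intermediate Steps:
A(f) = 2/(f*(4 + f)) (A(f) = 4/(((4 + f)*(2*f))) = 4/((2*f*(4 + f))) = 4*(1/(2*f*(4 + f))) = 2/(f*(4 + f)))
o(O) = -55
g(391)/((-4*o(A(-3))*55)) = 800/((-(-220)*55)) = 800/((-4*(-3025))) = 800/12100 = 800*(1/12100) = 8/121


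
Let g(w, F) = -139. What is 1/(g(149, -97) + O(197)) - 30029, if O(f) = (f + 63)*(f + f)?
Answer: -3071996728/102301 ≈ -30029.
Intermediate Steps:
O(f) = 2*f*(63 + f) (O(f) = (63 + f)*(2*f) = 2*f*(63 + f))
1/(g(149, -97) + O(197)) - 30029 = 1/(-139 + 2*197*(63 + 197)) - 30029 = 1/(-139 + 2*197*260) - 30029 = 1/(-139 + 102440) - 30029 = 1/102301 - 30029 = -3071996728/102301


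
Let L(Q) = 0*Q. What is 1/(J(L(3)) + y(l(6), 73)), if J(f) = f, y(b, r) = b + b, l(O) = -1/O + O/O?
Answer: ⅗ ≈ 0.60000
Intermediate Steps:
L(Q) = 0
l(O) = 1 - 1/O (l(O) = -1/O + 1 = 1 - 1/O)
y(b, r) = 2*b
1/(J(L(3)) + y(l(6), 73)) = 1/(0 + 2*((-1 + 6)/6)) = 1/(0 + 2*((⅙)*5)) = 1/(0 + 2*(⅚)) = 1/(0 + 5/3) = 1/(5/3) = ⅗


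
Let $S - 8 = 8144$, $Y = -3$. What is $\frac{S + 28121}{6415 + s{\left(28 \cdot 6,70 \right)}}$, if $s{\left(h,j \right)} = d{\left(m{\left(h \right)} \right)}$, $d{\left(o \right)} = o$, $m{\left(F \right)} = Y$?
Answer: $\frac{36273}{6412} \approx 5.6571$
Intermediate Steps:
$m{\left(F \right)} = -3$
$s{\left(h,j \right)} = -3$
$S = 8152$ ($S = 8 + 8144 = 8152$)
$\frac{S + 28121}{6415 + s{\left(28 \cdot 6,70 \right)}} = \frac{8152 + 28121}{6415 - 3} = \frac{36273}{6412}$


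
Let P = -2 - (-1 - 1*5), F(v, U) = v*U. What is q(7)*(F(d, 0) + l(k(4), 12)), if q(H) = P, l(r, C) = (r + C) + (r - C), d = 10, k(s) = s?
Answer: 32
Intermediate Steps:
F(v, U) = U*v
l(r, C) = 2*r (l(r, C) = (C + r) + (r - C) = 2*r)
P = 4 (P = -2 - (-1 - 5) = -2 - 1*(-6) = -2 + 6 = 4)
q(H) = 4
q(7)*(F(d, 0) + l(k(4), 12)) = 4*(0*10 + 2*4) = 4*(0 + 8) = 4*8 = 32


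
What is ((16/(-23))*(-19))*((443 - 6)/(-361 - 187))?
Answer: -1444/137 ≈ -10.540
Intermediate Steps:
((16/(-23))*(-19))*((443 - 6)/(-361 - 187)) = ((16*(-1/23))*(-19))*(437/(-548)) = (-16/23*(-19))*(437*(-1/548)) = (304/23)*(-437/548) = -1444/137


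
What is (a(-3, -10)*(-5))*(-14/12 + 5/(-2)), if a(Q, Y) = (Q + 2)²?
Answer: 55/3 ≈ 18.333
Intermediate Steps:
a(Q, Y) = (2 + Q)²
(a(-3, -10)*(-5))*(-14/12 + 5/(-2)) = ((2 - 3)²*(-5))*(-14/12 + 5/(-2)) = ((-1)²*(-5))*(-14*1/12 + 5*(-½)) = (1*(-5))*(-7/6 - 5/2) = -5*(-11/3) = 55/3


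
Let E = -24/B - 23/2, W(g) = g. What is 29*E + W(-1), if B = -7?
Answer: -3291/14 ≈ -235.07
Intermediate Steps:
E = -113/14 (E = -24/(-7) - 23/2 = -24*(-⅐) - 23*½ = 24/7 - 23/2 = -113/14 ≈ -8.0714)
29*E + W(-1) = 29*(-113/14) - 1 = -3277/14 - 1 = -3291/14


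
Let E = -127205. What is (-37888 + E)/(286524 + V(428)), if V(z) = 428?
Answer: -165093/286952 ≈ -0.57533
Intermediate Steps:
(-37888 + E)/(286524 + V(428)) = (-37888 - 127205)/(286524 + 428) = -165093/286952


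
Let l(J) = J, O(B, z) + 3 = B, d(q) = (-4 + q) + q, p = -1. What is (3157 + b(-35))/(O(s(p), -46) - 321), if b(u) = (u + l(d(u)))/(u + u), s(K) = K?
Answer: -221099/22750 ≈ -9.7186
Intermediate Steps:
d(q) = -4 + 2*q
O(B, z) = -3 + B
b(u) = (-4 + 3*u)/(2*u) (b(u) = (u + (-4 + 2*u))/(u + u) = (-4 + 3*u)/((2*u)) = (-4 + 3*u)*(1/(2*u)) = (-4 + 3*u)/(2*u))
(3157 + b(-35))/(O(s(p), -46) - 321) = (3157 + (3/2 - 2/(-35)))/((-3 - 1) - 321) = (3157 + (3/2 - 2*(-1/35)))/(-4 - 321) = (3157 + (3/2 + 2/35))/(-325) = (3157 + 109/70)*(-1/325) = (221099/70)*(-1/325) = -221099/22750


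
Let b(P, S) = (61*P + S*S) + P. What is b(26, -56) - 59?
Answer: 4689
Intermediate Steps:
b(P, S) = S² + 62*P (b(P, S) = (61*P + S²) + P = (S² + 61*P) + P = S² + 62*P)
b(26, -56) - 59 = ((-56)² + 62*26) - 59 = (3136 + 1612) - 59 = 4748 - 59 = 4689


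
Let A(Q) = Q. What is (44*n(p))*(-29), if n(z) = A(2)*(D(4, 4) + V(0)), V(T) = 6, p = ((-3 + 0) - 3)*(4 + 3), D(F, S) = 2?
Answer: -20416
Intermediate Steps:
p = -42 (p = (-3 - 3)*7 = -6*7 = -42)
n(z) = 16 (n(z) = 2*(2 + 6) = 2*8 = 16)
(44*n(p))*(-29) = (44*16)*(-29) = 704*(-29) = -20416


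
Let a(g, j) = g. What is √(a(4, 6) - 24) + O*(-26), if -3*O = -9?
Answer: -78 + 2*I*√5 ≈ -78.0 + 4.4721*I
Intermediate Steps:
O = 3 (O = -⅓*(-9) = 3)
√(a(4, 6) - 24) + O*(-26) = √(4 - 24) + 3*(-26) = √(-20) - 78 = 2*I*√5 - 78 = -78 + 2*I*√5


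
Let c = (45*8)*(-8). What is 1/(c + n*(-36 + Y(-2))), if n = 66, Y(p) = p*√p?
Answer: I/(12*(-438*I + 11*√2)) ≈ -0.00019002 + 6.7489e-6*I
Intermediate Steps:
Y(p) = p^(3/2)
c = -2880 (c = 360*(-8) = -2880)
1/(c + n*(-36 + Y(-2))) = 1/(-2880 + 66*(-36 + (-2)^(3/2))) = 1/(-2880 + 66*(-36 - 2*I*√2)) = 1/(-2880 + (-2376 - 132*I*√2)) = 1/(-5256 - 132*I*√2)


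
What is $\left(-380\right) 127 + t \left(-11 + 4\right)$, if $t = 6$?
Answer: $-48302$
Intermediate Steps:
$\left(-380\right) 127 + t \left(-11 + 4\right) = \left(-380\right) 127 + 6 \left(-11 + 4\right) = -48260 + 6 \left(-7\right) = -48260 - 42 = -48302$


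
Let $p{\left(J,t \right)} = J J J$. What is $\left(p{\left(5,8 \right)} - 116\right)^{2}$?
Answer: $81$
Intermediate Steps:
$p{\left(J,t \right)} = J^{3}$ ($p{\left(J,t \right)} = J^{2} J = J^{3}$)
$\left(p{\left(5,8 \right)} - 116\right)^{2} = \left(5^{3} - 116\right)^{2} = \left(125 - 116\right)^{2} = 9^{2} = 81$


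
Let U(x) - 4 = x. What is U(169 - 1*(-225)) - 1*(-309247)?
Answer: 309645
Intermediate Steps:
U(x) = 4 + x
U(169 - 1*(-225)) - 1*(-309247) = (4 + (169 - 1*(-225))) - 1*(-309247) = (4 + (169 + 225)) + 309247 = (4 + 394) + 309247 = 398 + 309247 = 309645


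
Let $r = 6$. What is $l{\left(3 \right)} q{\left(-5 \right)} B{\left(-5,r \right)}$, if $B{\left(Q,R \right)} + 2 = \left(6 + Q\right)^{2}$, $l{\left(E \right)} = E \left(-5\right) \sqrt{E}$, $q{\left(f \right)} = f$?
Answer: $- 75 \sqrt{3} \approx -129.9$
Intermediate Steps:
$l{\left(E \right)} = - 5 E^{\frac{3}{2}}$ ($l{\left(E \right)} = - 5 E \sqrt{E} = - 5 E^{\frac{3}{2}}$)
$B{\left(Q,R \right)} = -2 + \left(6 + Q\right)^{2}$
$l{\left(3 \right)} q{\left(-5 \right)} B{\left(-5,r \right)} = - 5 \cdot 3^{\frac{3}{2}} \left(-5\right) \left(-2 + \left(6 - 5\right)^{2}\right) = - 5 \cdot 3 \sqrt{3} \left(-5\right) \left(-2 + 1^{2}\right) = - 15 \sqrt{3} \left(-5\right) \left(-2 + 1\right) = 75 \sqrt{3} \left(-1\right) = - 75 \sqrt{3}$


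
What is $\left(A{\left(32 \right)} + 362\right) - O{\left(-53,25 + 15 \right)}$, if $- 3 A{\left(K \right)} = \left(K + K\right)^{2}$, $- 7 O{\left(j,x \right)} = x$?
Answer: $- \frac{20950}{21} \approx -997.62$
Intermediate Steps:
$O{\left(j,x \right)} = - \frac{x}{7}$
$A{\left(K \right)} = - \frac{4 K^{2}}{3}$ ($A{\left(K \right)} = - \frac{\left(K + K\right)^{2}}{3} = - \frac{\left(2 K\right)^{2}}{3} = - \frac{4 K^{2}}{3}$)
$\left(A{\left(32 \right)} + 362\right) - O{\left(-53,25 + 15 \right)} = \left(- \frac{4 \cdot 32^{2}}{3} + 362\right) - - \frac{25 + 15}{7} = \left(\left(- \frac{4}{3}\right) 1024 + 362\right) - \left(- \frac{1}{7}\right) 40 = \left(- \frac{4096}{3} + 362\right) - - \frac{40}{7} = - \frac{3010}{3} + \frac{40}{7} = - \frac{20950}{21}$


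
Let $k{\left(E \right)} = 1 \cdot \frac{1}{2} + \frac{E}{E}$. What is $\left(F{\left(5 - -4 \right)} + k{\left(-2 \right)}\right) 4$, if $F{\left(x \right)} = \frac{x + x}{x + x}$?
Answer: $10$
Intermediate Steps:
$k{\left(E \right)} = \frac{3}{2}$ ($k{\left(E \right)} = 1 \cdot \frac{1}{2} + 1 = \frac{1}{2} + 1 = \frac{3}{2}$)
$F{\left(x \right)} = 1$ ($F{\left(x \right)} = \frac{2 x}{2 x} = 2 x \frac{1}{2 x} = 1$)
$\left(F{\left(5 - -4 \right)} + k{\left(-2 \right)}\right) 4 = \left(1 + \frac{3}{2}\right) 4 = \frac{5}{2} \cdot 4 = 10$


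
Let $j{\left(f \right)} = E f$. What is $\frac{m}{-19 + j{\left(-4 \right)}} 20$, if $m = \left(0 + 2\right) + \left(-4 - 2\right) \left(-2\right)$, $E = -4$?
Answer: $- \frac{280}{3} \approx -93.333$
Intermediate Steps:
$j{\left(f \right)} = - 4 f$
$m = 14$ ($m = 2 - -12 = 2 + 12 = 14$)
$\frac{m}{-19 + j{\left(-4 \right)}} 20 = \frac{14}{-19 - -16} \cdot 20 = \frac{14}{-19 + 16} \cdot 20 = \frac{14}{-3} \cdot 20 = 14 \left(- \frac{1}{3}\right) 20 = \left(- \frac{14}{3}\right) 20 = - \frac{280}{3}$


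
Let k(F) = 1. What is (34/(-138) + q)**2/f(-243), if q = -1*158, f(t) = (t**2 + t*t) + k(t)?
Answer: 119224561/562269339 ≈ 0.21204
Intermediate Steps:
f(t) = 1 + 2*t**2 (f(t) = (t**2 + t*t) + 1 = (t**2 + t**2) + 1 = 2*t**2 + 1 = 1 + 2*t**2)
q = -158
(34/(-138) + q)**2/f(-243) = (34/(-138) - 158)**2/(1 + 2*(-243)**2) = (34*(-1/138) - 158)**2/(1 + 2*59049) = (-17/69 - 158)**2/(1 + 118098) = (-10919/69)**2/118099 = (119224561/4761)*(1/118099) = 119224561/562269339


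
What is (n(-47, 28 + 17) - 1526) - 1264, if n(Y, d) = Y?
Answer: -2837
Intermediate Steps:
(n(-47, 28 + 17) - 1526) - 1264 = (-47 - 1526) - 1264 = -1573 - 1264 = -2837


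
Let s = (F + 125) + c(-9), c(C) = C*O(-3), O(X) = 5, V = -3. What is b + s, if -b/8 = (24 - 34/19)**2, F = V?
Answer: -1396875/361 ≈ -3869.5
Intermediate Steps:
F = -3
c(C) = 5*C (c(C) = C*5 = 5*C)
b = -1424672/361 (b = -8*(24 - 34/19)**2 = -8*(422/19)**2 = -8*178084/361 = -1424672/361 ≈ -3946.5)
s = 77 (s = (-3 + 125) + 5*(-9) = 122 - 45 = 77)
b + s = -1424672/361 + 77 = -1396875/361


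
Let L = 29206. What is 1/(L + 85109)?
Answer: 1/114315 ≈ 8.7478e-6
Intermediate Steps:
1/(L + 85109) = 1/(29206 + 85109) = 1/114315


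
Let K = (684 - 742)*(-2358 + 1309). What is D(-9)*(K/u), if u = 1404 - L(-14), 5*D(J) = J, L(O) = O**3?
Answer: -273789/10370 ≈ -26.402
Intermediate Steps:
D(J) = J/5
u = 4148 (u = 1404 - 1*(-14)**3 = 1404 - 1*(-2744) = 1404 + 2744 = 4148)
K = 60842 (K = -58*(-1049) = 60842)
D(-9)*(K/u) = ((1/5)*(-9))*(60842/4148) = -547578/(5*4148) = -9/5*30421/2074 = -273789/10370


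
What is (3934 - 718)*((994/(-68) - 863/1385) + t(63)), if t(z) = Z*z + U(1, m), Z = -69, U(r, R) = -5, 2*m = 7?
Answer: -330690614136/23545 ≈ -1.4045e+7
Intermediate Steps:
m = 7/2 (m = (½)*7 = 7/2 ≈ 3.5000)
t(z) = -5 - 69*z (t(z) = -69*z - 5 = -5 - 69*z)
(3934 - 718)*((994/(-68) - 863/1385) + t(63)) = (3934 - 718)*((994/(-68) - 863/1385) + (-5 - 69*63)) = 3216*((994*(-1/68) - 863*1/1385) + (-5 - 4347)) = 3216*((-497/34 - 863/1385) - 4352) = 3216*(-717687/47090 - 4352) = 3216*(-205653367/47090) = -330690614136/23545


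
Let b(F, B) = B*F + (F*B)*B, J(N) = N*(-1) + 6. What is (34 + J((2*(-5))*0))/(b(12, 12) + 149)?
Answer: 40/2021 ≈ 0.019792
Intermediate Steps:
J(N) = 6 - N (J(N) = -N + 6 = 6 - N)
b(F, B) = B*F + F*B² (b(F, B) = B*F + (B*F)*B = B*F + F*B²)
(34 + J((2*(-5))*0))/(b(12, 12) + 149) = (34 + (6 - 2*(-5)*0))/(12*12*(1 + 12) + 149) = (34 + (6 - (-10)*0))/(12*12*13 + 149) = (34 + (6 - 1*0))/(1872 + 149) = (34 + (6 + 0))/2021 = (34 + 6)*(1/2021) = 40*(1/2021) = 40/2021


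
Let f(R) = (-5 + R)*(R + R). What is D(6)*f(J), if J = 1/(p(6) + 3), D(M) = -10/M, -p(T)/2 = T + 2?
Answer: -220/169 ≈ -1.3018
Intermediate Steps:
p(T) = -4 - 2*T (p(T) = -2*(T + 2) = -2*(2 + T) = -4 - 2*T)
J = -1/13 (J = 1/((-4 - 2*6) + 3) = 1/((-4 - 12) + 3) = 1/(-16 + 3) = 1/(-13) = -1/13 ≈ -0.076923)
f(R) = 2*R*(-5 + R) (f(R) = (-5 + R)*(2*R) = 2*R*(-5 + R))
D(6)*f(J) = (-10/6)*(2*(-1/13)*(-5 - 1/13)) = (-10*⅙)*(2*(-1/13)*(-66/13)) = -5/3*132/169 = -220/169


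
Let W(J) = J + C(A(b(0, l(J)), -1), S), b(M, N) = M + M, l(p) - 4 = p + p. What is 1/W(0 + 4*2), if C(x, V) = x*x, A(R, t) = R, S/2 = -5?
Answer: 1/8 ≈ 0.12500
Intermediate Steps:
S = -10 (S = 2*(-5) = -10)
l(p) = 4 + 2*p (l(p) = 4 + (p + p) = 4 + 2*p)
b(M, N) = 2*M
C(x, V) = x**2
W(J) = J (W(J) = J + (2*0)**2 = J + 0**2 = J + 0 = J)
1/W(0 + 4*2) = 1/(0 + 4*2) = 1/(0 + 8) = 1/8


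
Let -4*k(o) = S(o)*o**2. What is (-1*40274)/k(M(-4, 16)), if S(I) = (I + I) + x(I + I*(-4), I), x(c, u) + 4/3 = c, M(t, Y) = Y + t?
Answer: -20137/240 ≈ -83.904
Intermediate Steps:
x(c, u) = -4/3 + c
S(I) = -4/3 - I (S(I) = (I + I) + (-4/3 + (I + I*(-4))) = 2*I + (-4/3 + (I - 4*I)) = 2*I + (-4/3 - 3*I) = -4/3 - I)
k(o) = -o**2*(-4/3 - o)/4 (k(o) = -(-4/3 - o)*o**2/4 = -o**2*(-4/3 - o)/4)
(-1*40274)/k(M(-4, 16)) = (-1*40274)/(((16 - 4)**2*(4 + 3*(16 - 4))/12)) = -40274*1/(12*(4 + 3*12)) = -40274*1/(12*(4 + 36)) = -40274/((1/12)*144*40) = -40274/480 = -40274*1/480 = -20137/240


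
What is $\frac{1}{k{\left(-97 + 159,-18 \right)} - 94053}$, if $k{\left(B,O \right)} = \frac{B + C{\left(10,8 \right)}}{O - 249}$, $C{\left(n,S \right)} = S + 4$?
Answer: $- \frac{267}{25112225} \approx -1.0632 \cdot 10^{-5}$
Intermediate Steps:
$C{\left(n,S \right)} = 4 + S$
$k{\left(B,O \right)} = \frac{12 + B}{-249 + O}$ ($k{\left(B,O \right)} = \frac{B + \left(4 + 8\right)}{O - 249} = \frac{B + 12}{-249 + O} = \frac{12 + B}{-249 + O}$)
$\frac{1}{k{\left(-97 + 159,-18 \right)} - 94053} = \frac{1}{\frac{12 + \left(-97 + 159\right)}{-249 - 18} - 94053} = \frac{1}{\frac{12 + 62}{-267} - 94053} = \frac{1}{\left(- \frac{1}{267}\right) 74 - 94053} = \frac{1}{- \frac{74}{267} - 94053} = \frac{1}{- \frac{25112225}{267}} = - \frac{267}{25112225}$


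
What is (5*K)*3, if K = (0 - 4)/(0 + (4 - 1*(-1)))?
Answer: -12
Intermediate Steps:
K = -⅘ (K = -4/(0 + (4 + 1)) = -4/(0 + 5) = -4/5 = -4*⅕ = -⅘ ≈ -0.80000)
(5*K)*3 = (5*(-⅘))*3 = -4*3 = -12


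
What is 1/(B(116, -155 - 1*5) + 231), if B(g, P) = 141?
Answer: 1/372 ≈ 0.0026882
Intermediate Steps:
1/(B(116, -155 - 1*5) + 231) = 1/(141 + 231) = 1/372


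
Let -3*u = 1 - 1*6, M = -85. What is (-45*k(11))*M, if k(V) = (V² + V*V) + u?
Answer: 932025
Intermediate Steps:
u = 5/3 (u = -(1 - 1*6)/3 = -(1 - 6)/3 = -⅓*(-5) = 5/3 ≈ 1.6667)
k(V) = 5/3 + 2*V² (k(V) = (V² + V*V) + 5/3 = (V² + V²) + 5/3 = 2*V² + 5/3 = 5/3 + 2*V²)
(-45*k(11))*M = -45*(5/3 + 2*11²)*(-85) = -45*(5/3 + 2*121)*(-85) = -45*(5/3 + 242)*(-85) = -45*731/3*(-85) = -10965*(-85) = 932025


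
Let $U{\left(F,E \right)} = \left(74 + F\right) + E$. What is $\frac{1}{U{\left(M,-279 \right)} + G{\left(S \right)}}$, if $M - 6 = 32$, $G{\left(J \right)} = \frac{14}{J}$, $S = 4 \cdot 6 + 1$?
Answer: $- \frac{25}{4161} \approx -0.0060082$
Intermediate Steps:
$S = 25$ ($S = 24 + 1 = 25$)
$M = 38$ ($M = 6 + 32 = 38$)
$U{\left(F,E \right)} = 74 + E + F$
$\frac{1}{U{\left(M,-279 \right)} + G{\left(S \right)}} = \frac{1}{\left(74 - 279 + 38\right) + \frac{14}{25}} = \frac{1}{-167 + 14 \cdot \frac{1}{25}} = \frac{1}{-167 + \frac{14}{25}} = \frac{1}{- \frac{4161}{25}} = - \frac{25}{4161}$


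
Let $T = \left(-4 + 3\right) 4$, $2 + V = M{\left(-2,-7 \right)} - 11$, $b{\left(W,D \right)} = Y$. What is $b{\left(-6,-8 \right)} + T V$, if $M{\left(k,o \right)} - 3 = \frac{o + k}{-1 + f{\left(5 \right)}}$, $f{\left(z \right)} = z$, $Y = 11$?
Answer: $60$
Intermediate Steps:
$b{\left(W,D \right)} = 11$
$M{\left(k,o \right)} = 3 + \frac{k}{4} + \frac{o}{4}$ ($M{\left(k,o \right)} = 3 + \frac{o + k}{-1 + 5} = 3 + \frac{k + o}{4} = 3 + \left(k + o\right) \frac{1}{4} = 3 + \left(\frac{k}{4} + \frac{o}{4}\right) = 3 + \frac{k}{4} + \frac{o}{4}$)
$V = - \frac{49}{4}$ ($V = -2 + \left(\left(3 + \frac{1}{4} \left(-2\right) + \frac{1}{4} \left(-7\right)\right) - 11\right) = -2 - \frac{41}{4} = - \frac{49}{4} \approx -12.25$)
$T = -4$ ($T = \left(-1\right) 4 = -4$)
$b{\left(-6,-8 \right)} + T V = 11 - -49 = 11 + 49 = 60$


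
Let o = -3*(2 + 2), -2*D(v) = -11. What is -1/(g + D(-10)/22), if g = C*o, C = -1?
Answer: -4/49 ≈ -0.081633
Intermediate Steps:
D(v) = 11/2 (D(v) = -½*(-11) = 11/2)
o = -12 (o = -3*4 = -12)
g = 12 (g = -1*(-12) = 12)
-1/(g + D(-10)/22) = -1/(12 + (11/2)/22) = -1/(12 + (1/22)*(11/2)) = -1/(12 + ¼) = -1/49/4 = -1*4/49 = -4/49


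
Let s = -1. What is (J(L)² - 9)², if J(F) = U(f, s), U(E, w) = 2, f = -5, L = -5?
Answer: 25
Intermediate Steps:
J(F) = 2
(J(L)² - 9)² = (2² - 9)² = (4 - 9)² = (-5)² = 25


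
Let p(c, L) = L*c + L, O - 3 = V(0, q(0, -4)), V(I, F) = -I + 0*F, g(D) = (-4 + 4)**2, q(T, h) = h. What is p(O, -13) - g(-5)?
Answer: -52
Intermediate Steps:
g(D) = 0 (g(D) = 0**2 = 0)
V(I, F) = -I (V(I, F) = -I + 0 = -I)
O = 3 (O = 3 - 1*0 = 3 + 0 = 3)
p(c, L) = L + L*c
p(O, -13) - g(-5) = -13*(1 + 3) - 1*0 = -13*4 + 0 = -52 + 0 = -52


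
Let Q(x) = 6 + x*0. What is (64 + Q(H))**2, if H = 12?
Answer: 4900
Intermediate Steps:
Q(x) = 6 (Q(x) = 6 + 0 = 6)
(64 + Q(H))**2 = (64 + 6)**2 = 70**2 = 4900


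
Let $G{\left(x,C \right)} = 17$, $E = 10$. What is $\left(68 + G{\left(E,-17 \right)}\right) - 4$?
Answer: $81$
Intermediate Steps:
$\left(68 + G{\left(E,-17 \right)}\right) - 4 = \left(68 + 17\right) - 4 = 85 - 4 = 81$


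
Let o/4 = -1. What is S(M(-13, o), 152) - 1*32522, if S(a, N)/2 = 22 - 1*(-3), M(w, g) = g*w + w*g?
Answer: -32472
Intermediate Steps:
o = -4 (o = 4*(-1) = -4)
M(w, g) = 2*g*w (M(w, g) = g*w + g*w = 2*g*w)
S(a, N) = 50 (S(a, N) = 2*(22 - 1*(-3)) = 2*(22 + 3) = 2*25 = 50)
S(M(-13, o), 152) - 1*32522 = 50 - 1*32522 = 50 - 32522 = -32472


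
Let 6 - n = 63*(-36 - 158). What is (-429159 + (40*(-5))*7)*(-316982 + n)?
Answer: 131214577486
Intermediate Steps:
n = 12228 (n = 6 - 63*(-36 - 158) = 6 - 63*(-194) = 6 - 1*(-12222) = 6 + 12222 = 12228)
(-429159 + (40*(-5))*7)*(-316982 + n) = (-429159 + (40*(-5))*7)*(-316982 + 12228) = (-429159 - 200*7)*(-304754) = (-429159 - 1400)*(-304754) = -430559*(-304754) = 131214577486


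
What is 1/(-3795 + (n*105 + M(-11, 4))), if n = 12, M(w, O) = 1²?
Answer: -1/2534 ≈ -0.00039463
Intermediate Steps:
M(w, O) = 1
1/(-3795 + (n*105 + M(-11, 4))) = 1/(-3795 + (12*105 + 1)) = 1/(-3795 + (1260 + 1)) = 1/(-3795 + 1261) = 1/(-2534) = -1/2534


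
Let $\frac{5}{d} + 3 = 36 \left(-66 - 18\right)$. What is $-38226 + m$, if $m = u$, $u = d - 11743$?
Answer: $- \frac{151256168}{3027} \approx -49969.0$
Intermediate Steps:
$d = - \frac{5}{3027}$ ($d = \frac{5}{-3 + 36 \left(-66 - 18\right)} = \frac{5}{-3 + 36 \left(-84\right)} = \frac{5}{-3 - 3024} = \frac{5}{-3027} = 5 \left(- \frac{1}{3027}\right) = - \frac{5}{3027} \approx -0.0016518$)
$u = - \frac{35546066}{3027}$ ($u = - \frac{5}{3027} - 11743 = - \frac{35546066}{3027} \approx -11743.0$)
$m = - \frac{35546066}{3027} \approx -11743.0$
$-38226 + m = -38226 - \frac{35546066}{3027} = - \frac{151256168}{3027}$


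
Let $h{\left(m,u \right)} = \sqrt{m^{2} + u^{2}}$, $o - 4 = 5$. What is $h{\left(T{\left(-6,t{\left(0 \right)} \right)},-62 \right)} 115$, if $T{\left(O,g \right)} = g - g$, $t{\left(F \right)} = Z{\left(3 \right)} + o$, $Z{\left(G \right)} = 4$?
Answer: $7130$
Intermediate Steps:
$o = 9$ ($o = 4 + 5 = 9$)
$t{\left(F \right)} = 13$ ($t{\left(F \right)} = 4 + 9 = 13$)
$T{\left(O,g \right)} = 0$
$h{\left(T{\left(-6,t{\left(0 \right)} \right)},-62 \right)} 115 = \sqrt{0^{2} + \left(-62\right)^{2}} \cdot 115 = \sqrt{0 + 3844} \cdot 115 = \sqrt{3844} \cdot 115 = 62 \cdot 115 = 7130$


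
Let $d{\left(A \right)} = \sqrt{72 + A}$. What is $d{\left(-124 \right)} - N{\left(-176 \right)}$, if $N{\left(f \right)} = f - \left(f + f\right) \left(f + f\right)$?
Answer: $124080 + 2 i \sqrt{13} \approx 1.2408 \cdot 10^{5} + 7.2111 i$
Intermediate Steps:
$N{\left(f \right)} = f - 4 f^{2}$ ($N{\left(f \right)} = f - 2 f 2 f = f - 4 f^{2}$)
$d{\left(-124 \right)} - N{\left(-176 \right)} = \sqrt{72 - 124} - - 176 \left(1 - -704\right) = \sqrt{-52} - - 176 \left(1 + 704\right) = 2 i \sqrt{13} - \left(-176\right) 705 = 2 i \sqrt{13} - -124080 = 2 i \sqrt{13} + 124080 = 124080 + 2 i \sqrt{13}$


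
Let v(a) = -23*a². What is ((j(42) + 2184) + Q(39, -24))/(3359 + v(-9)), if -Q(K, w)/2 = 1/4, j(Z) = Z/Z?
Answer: 257/176 ≈ 1.4602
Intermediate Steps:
j(Z) = 1
Q(K, w) = -½ (Q(K, w) = -2/4 = -2*¼ = -½)
((j(42) + 2184) + Q(39, -24))/(3359 + v(-9)) = ((1 + 2184) - ½)/(3359 - 23*(-9)²) = (2185 - ½)/(3359 - 23*81) = 4369/(2*(3359 - 1863)) = (4369/2)/1496 = (4369/2)*(1/1496) = 257/176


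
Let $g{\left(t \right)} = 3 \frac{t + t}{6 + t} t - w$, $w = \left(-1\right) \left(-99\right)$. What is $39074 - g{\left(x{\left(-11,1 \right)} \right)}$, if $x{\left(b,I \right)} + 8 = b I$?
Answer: $\frac{511415}{13} \approx 39340.0$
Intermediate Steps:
$w = 99$
$x{\left(b,I \right)} = -8 + I b$ ($x{\left(b,I \right)} = -8 + b I = -8 + I b$)
$g{\left(t \right)} = -99 + \frac{6 t^{2}}{6 + t}$ ($g{\left(t \right)} = 3 \frac{t + t}{6 + t} t - 99 = 3 \frac{2 t}{6 + t} t - 99 = \frac{6 t}{6 + t} t - 99 = \frac{6 t^{2}}{6 + t} - 99 = -99 + \frac{6 t^{2}}{6 + t}$)
$39074 - g{\left(x{\left(-11,1 \right)} \right)} = 39074 - \frac{3 \left(-198 - 33 \left(-8 + 1 \left(-11\right)\right) + 2 \left(-8 + 1 \left(-11\right)\right)^{2}\right)}{6 + \left(-8 + 1 \left(-11\right)\right)} = 39074 - \frac{3 \left(-198 - 33 \left(-8 - 11\right) + 2 \left(-8 - 11\right)^{2}\right)}{6 - 19} = 39074 - \frac{3 \left(-198 - -627 + 2 \left(-19\right)^{2}\right)}{6 - 19} = 39074 - \frac{3 \left(-198 + 627 + 2 \cdot 361\right)}{-13} = 39074 - 3 \left(- \frac{1}{13}\right) \left(-198 + 627 + 722\right) = 39074 - 3 \left(- \frac{1}{13}\right) 1151 = 39074 - - \frac{3453}{13} = 39074 + \frac{3453}{13} = \frac{511415}{13}$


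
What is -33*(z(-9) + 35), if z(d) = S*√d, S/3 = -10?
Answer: -1155 + 2970*I ≈ -1155.0 + 2970.0*I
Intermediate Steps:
S = -30 (S = 3*(-10) = -30)
z(d) = -30*√d
-33*(z(-9) + 35) = -33*(-90*I + 35) = -33*(35 - 90*I) = -1155 + 2970*I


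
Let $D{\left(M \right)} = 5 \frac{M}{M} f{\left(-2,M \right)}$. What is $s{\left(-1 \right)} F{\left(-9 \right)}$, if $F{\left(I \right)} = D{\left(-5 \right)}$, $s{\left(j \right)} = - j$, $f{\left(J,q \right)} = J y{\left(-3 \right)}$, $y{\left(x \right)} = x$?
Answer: $30$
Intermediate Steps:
$f{\left(J,q \right)} = - 3 J$ ($f{\left(J,q \right)} = J \left(-3\right) = - 3 J$)
$D{\left(M \right)} = 30$ ($D{\left(M \right)} = 5 \frac{M}{M} \left(\left(-3\right) \left(-2\right)\right) = 5 \cdot 1 \cdot 6 = 5 \cdot 6 = 30$)
$F{\left(I \right)} = 30$
$s{\left(-1 \right)} F{\left(-9 \right)} = \left(-1\right) \left(-1\right) 30 = 1 \cdot 30 = 30$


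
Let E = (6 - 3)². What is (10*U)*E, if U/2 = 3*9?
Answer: 4860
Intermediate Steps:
U = 54 (U = 2*(3*9) = 2*27 = 54)
E = 9 (E = 3² = 9)
(10*U)*E = (10*54)*9 = 540*9 = 4860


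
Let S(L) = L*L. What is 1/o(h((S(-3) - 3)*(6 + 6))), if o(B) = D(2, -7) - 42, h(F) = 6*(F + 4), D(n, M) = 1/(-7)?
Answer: -7/295 ≈ -0.023729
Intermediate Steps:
S(L) = L²
D(n, M) = -⅐
h(F) = 24 + 6*F (h(F) = 6*(4 + F) = 24 + 6*F)
o(B) = -295/7 (o(B) = -⅐ - 42 = -295/7)
1/o(h((S(-3) - 3)*(6 + 6))) = 1/(-295/7) = -7/295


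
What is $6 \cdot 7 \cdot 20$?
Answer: $840$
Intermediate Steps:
$6 \cdot 7 \cdot 20 = 42 \cdot 20 = 840$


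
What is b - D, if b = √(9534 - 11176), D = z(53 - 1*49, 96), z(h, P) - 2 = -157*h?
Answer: 626 + I*√1642 ≈ 626.0 + 40.522*I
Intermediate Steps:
z(h, P) = 2 - 157*h
D = -626 (D = 2 - 157*(53 - 1*49) = 2 - 157*(53 - 49) = 2 - 157*4 = 2 - 628 = -626)
b = I*√1642 (b = √(-1642) = I*√1642 ≈ 40.522*I)
b - D = I*√1642 - 1*(-626) = I*√1642 + 626 = 626 + I*√1642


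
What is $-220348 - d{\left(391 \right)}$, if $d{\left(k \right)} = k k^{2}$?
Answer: $-59996819$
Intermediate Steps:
$d{\left(k \right)} = k^{3}$
$-220348 - d{\left(391 \right)} = -220348 - 391^{3} = -220348 - 59776471 = -59996819$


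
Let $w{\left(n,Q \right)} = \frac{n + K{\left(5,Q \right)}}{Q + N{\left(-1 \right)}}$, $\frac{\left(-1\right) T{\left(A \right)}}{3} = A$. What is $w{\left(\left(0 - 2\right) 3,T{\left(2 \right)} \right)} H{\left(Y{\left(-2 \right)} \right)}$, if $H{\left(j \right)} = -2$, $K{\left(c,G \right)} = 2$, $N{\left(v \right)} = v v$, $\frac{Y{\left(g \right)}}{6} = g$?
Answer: $- \frac{8}{5} \approx -1.6$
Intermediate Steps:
$Y{\left(g \right)} = 6 g$
$N{\left(v \right)} = v^{2}$
$T{\left(A \right)} = - 3 A$
$w{\left(n,Q \right)} = \frac{2 + n}{1 + Q}$ ($w{\left(n,Q \right)} = \frac{n + 2}{Q + \left(-1\right)^{2}} = \frac{2 + n}{Q + 1} = \frac{2 + n}{1 + Q}$)
$w{\left(\left(0 - 2\right) 3,T{\left(2 \right)} \right)} H{\left(Y{\left(-2 \right)} \right)} = \frac{2 + \left(0 - 2\right) 3}{1 - 6} \left(-2\right) = \frac{2 - 6}{1 - 6} \left(-2\right) = \frac{2 - 6}{-5} \left(-2\right) = \left(- \frac{1}{5}\right) \left(-4\right) \left(-2\right) = \frac{4}{5} \left(-2\right) = - \frac{8}{5}$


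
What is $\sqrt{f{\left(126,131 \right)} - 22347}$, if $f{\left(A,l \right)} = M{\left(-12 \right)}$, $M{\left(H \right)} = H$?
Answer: $i \sqrt{22359} \approx 149.53 i$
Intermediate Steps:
$f{\left(A,l \right)} = -12$
$\sqrt{f{\left(126,131 \right)} - 22347} = \sqrt{-12 - 22347} = \sqrt{-22359} = i \sqrt{22359}$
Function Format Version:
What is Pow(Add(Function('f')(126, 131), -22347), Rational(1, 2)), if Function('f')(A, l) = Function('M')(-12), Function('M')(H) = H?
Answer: Mul(I, Pow(22359, Rational(1, 2))) ≈ Mul(149.53, I)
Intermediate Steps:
Function('f')(A, l) = -12
Pow(Add(Function('f')(126, 131), -22347), Rational(1, 2)) = Pow(Add(-12, -22347), Rational(1, 2)) = Pow(-22359, Rational(1, 2)) = Mul(I, Pow(22359, Rational(1, 2)))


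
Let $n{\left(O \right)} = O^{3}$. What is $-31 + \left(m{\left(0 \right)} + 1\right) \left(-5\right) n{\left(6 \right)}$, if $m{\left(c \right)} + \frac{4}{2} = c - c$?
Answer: $1049$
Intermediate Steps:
$m{\left(c \right)} = -2$ ($m{\left(c \right)} = -2 + \left(c - c\right) = -2 + 0 = -2$)
$-31 + \left(m{\left(0 \right)} + 1\right) \left(-5\right) n{\left(6 \right)} = -31 + \left(-2 + 1\right) \left(-5\right) 6^{3} = -31 + \left(-1\right) \left(-5\right) 216 = -31 + 5 \cdot 216 = -31 + 1080 = 1049$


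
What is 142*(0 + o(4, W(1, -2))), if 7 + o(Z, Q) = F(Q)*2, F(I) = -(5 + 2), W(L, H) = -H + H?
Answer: -2982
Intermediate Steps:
W(L, H) = 0
F(I) = -7 (F(I) = -1*7 = -7)
o(Z, Q) = -21 (o(Z, Q) = -7 - 7*2 = -7 - 14 = -21)
142*(0 + o(4, W(1, -2))) = 142*(0 - 21) = 142*(-21) = -2982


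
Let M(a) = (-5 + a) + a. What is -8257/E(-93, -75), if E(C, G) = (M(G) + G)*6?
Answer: 359/60 ≈ 5.9833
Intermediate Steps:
M(a) = -5 + 2*a
E(C, G) = -30 + 18*G (E(C, G) = ((-5 + 2*G) + G)*6 = (-5 + 3*G)*6 = -30 + 18*G)
-8257/E(-93, -75) = -8257/(-30 + 18*(-75)) = -8257/(-30 - 1350) = -8257/(-1380) = -8257*(-1/1380) = 359/60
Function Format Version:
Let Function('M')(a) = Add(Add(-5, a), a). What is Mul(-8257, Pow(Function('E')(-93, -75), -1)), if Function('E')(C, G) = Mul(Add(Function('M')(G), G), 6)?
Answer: Rational(359, 60) ≈ 5.9833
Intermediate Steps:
Function('M')(a) = Add(-5, Mul(2, a))
Function('E')(C, G) = Add(-30, Mul(18, G)) (Function('E')(C, G) = Mul(Add(Add(-5, Mul(2, G)), G), 6) = Mul(Add(-5, Mul(3, G)), 6) = Add(-30, Mul(18, G)))
Mul(-8257, Pow(Function('E')(-93, -75), -1)) = Mul(-8257, Pow(Add(-30, Mul(18, -75)), -1)) = Mul(-8257, Pow(Add(-30, -1350), -1)) = Mul(-8257, Pow(-1380, -1)) = Mul(-8257, Rational(-1, 1380)) = Rational(359, 60)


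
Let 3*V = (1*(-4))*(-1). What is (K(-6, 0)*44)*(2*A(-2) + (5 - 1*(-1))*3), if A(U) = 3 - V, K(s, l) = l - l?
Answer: 0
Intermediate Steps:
V = 4/3 (V = ((1*(-4))*(-1))/3 = (-4*(-1))/3 = (⅓)*4 = 4/3 ≈ 1.3333)
K(s, l) = 0
A(U) = 5/3 (A(U) = 3 - 1*4/3 = 3 - 4/3 = 5/3)
(K(-6, 0)*44)*(2*A(-2) + (5 - 1*(-1))*3) = (0*44)*(2*(5/3) + (5 - 1*(-1))*3) = 0*(10/3 + (5 + 1)*3) = 0*(10/3 + 6*3) = 0*(10/3 + 18) = 0*(64/3) = 0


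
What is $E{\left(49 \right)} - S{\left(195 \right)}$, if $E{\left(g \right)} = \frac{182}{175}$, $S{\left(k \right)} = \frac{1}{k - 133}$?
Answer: $\frac{1587}{1550} \approx 1.0239$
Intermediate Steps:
$S{\left(k \right)} = \frac{1}{-133 + k}$
$E{\left(g \right)} = \frac{26}{25}$ ($E{\left(g \right)} = 182 \cdot \frac{1}{175} = \frac{26}{25}$)
$E{\left(49 \right)} - S{\left(195 \right)} = \frac{26}{25} - \frac{1}{-133 + 195} = \frac{26}{25} - \frac{1}{62} = \frac{1587}{1550}$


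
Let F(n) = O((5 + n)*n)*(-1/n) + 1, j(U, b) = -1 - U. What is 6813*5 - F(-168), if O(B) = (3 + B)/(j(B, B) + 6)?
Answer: 52227751465/1533224 ≈ 34064.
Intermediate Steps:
O(B) = (3 + B)/(5 - B) (O(B) = (3 + B)/((-1 - B) + 6) = (3 + B)/(5 - B))
F(n) = 1 - (-3 - n*(5 + n))/(n*(-5 + n*(5 + n))) (F(n) = ((-3 - (5 + n)*n)/(-5 + (5 + n)*n))*(-1/n) + 1 = ((-3 - n*(5 + n))/(-5 + n*(5 + n)))*(-1/n) + 1 = -(-3 - n*(5 + n))/(n*(-5 + n*(5 + n))) + 1 = 1 - (-3 - n*(5 + n))/(n*(-5 + n*(5 + n))))
6813*5 - F(-168) = 6813*5 - (3 + (-168)³ + 6*(-168)²)/((-168)*(-5 + (-168)² + 5*(-168))) = 34065 - (-1)*(3 - 4741632 + 6*28224)/(168*(-5 + 28224 - 840)) = 34065 - (-1)*(3 - 4741632 + 169344)/(168*27379) = 34065 - (-1)*(-4572285)/(168*27379) = 34065 - 1*1524095/1533224 = 34065 - 1524095/1533224 = 52227751465/1533224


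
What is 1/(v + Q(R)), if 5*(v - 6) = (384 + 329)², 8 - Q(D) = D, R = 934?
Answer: 5/503769 ≈ 9.9252e-6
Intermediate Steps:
Q(D) = 8 - D
v = 508399/5 (v = 6 + (384 + 329)²/5 = 6 + (⅕)*713² = 6 + (⅕)*508369 = 6 + 508369/5 = 508399/5 ≈ 1.0168e+5)
1/(v + Q(R)) = 1/(508399/5 + (8 - 1*934)) = 1/(508399/5 + (8 - 934)) = 1/(508399/5 - 926) = 1/(503769/5) = 5/503769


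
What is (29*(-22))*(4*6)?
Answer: -15312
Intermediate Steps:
(29*(-22))*(4*6) = -638*24 = -15312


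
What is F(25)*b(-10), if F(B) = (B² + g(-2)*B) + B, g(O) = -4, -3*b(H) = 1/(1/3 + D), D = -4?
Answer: 50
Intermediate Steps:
b(H) = 1/11 (b(H) = -1/(3*(1/3 - 4)) = -1/(3*(⅓ - 4)) = -1/(3*(-11/3)) = -⅓*(-3/11) = 1/11)
F(B) = B² - 3*B (F(B) = (B² - 4*B) + B = B² - 3*B)
F(25)*b(-10) = (25*(-3 + 25))*(1/11) = (25*22)*(1/11) = 550*(1/11) = 50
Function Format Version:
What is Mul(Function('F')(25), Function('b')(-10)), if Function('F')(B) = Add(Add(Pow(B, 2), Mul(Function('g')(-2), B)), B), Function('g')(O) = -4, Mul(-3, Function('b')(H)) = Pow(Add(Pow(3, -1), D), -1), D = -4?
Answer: 50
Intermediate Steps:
Function('b')(H) = Rational(1, 11) (Function('b')(H) = Mul(Rational(-1, 3), Pow(Add(Pow(3, -1), -4), -1)) = Mul(Rational(-1, 3), Pow(Add(Rational(1, 3), -4), -1)) = Mul(Rational(-1, 3), Pow(Rational(-11, 3), -1)) = Mul(Rational(-1, 3), Rational(-3, 11)) = Rational(1, 11))
Function('F')(B) = Add(Pow(B, 2), Mul(-3, B)) (Function('F')(B) = Add(Add(Pow(B, 2), Mul(-4, B)), B) = Add(Pow(B, 2), Mul(-3, B)))
Mul(Function('F')(25), Function('b')(-10)) = Mul(Mul(25, Add(-3, 25)), Rational(1, 11)) = Mul(Mul(25, 22), Rational(1, 11)) = Mul(550, Rational(1, 11)) = 50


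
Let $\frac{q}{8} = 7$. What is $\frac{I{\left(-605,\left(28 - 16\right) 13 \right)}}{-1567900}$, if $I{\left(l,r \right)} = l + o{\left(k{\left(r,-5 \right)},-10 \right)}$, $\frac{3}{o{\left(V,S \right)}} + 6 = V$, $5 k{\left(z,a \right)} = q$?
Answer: $\frac{3143}{8153080} \approx 0.0003855$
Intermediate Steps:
$q = 56$ ($q = 8 \cdot 7 = 56$)
$k{\left(z,a \right)} = \frac{56}{5}$ ($k{\left(z,a \right)} = \frac{1}{5} \cdot 56 = \frac{56}{5}$)
$o{\left(V,S \right)} = \frac{3}{-6 + V}$
$I{\left(l,r \right)} = \frac{15}{26} + l$ ($I{\left(l,r \right)} = l + \frac{3}{-6 + \frac{56}{5}} = l + \frac{3}{\frac{26}{5}} = l + 3 \cdot \frac{5}{26} = l + \frac{15}{26} = \frac{15}{26} + l$)
$\frac{I{\left(-605,\left(28 - 16\right) 13 \right)}}{-1567900} = \frac{\frac{15}{26} - 605}{-1567900} = \left(- \frac{15715}{26}\right) \left(- \frac{1}{1567900}\right) = \frac{3143}{8153080}$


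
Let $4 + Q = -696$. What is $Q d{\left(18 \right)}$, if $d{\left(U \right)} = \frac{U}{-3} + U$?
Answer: $-8400$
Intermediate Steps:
$Q = -700$ ($Q = -4 - 696 = -700$)
$d{\left(U \right)} = \frac{2 U}{3}$ ($d{\left(U \right)} = U \left(- \frac{1}{3}\right) + U = - \frac{U}{3} + U = \frac{2 U}{3}$)
$Q d{\left(18 \right)} = - 700 \cdot \frac{2}{3} \cdot 18 = \left(-700\right) 12 = -8400$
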